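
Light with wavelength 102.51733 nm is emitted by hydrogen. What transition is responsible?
n = 3 → n = 1

First, find the photon energy from the wavelength (hc = 1239.84 eV·nm):
E = hc/λ = 1239.84 eV·nm / 102.51733 nm = 12.093955 eV

The energy levels of hydrogen satisfy E_n = -13.6057 / n² eV, so an emission n_i → n_f releases
ΔE = 13.6057 × (1/n_f² − 1/n_i²) eV.

Setting ΔE equal to the photon energy:
1/n_f² − 1/n_i² = 12.093955 / 13.6057 = 0.88888885

Since 1/n_i² must be positive, we need 1/n_f² > 0.88888885, i.e. n_f ≤ 1. For each allowed n_f, solve n_i = (1/n_f² − 0.88888885)^(−1/2) and check whether it is a whole number:
  n_f = 1: 1/n_i² = 1.00000000 − 0.88888885 = 0.11111115 → n_i = 3.000  → integer, n_i = 3 ✓

Only n_f = 1 gives an integer upper level, n_i = 3.

The transition is from n = 3 to n = 1 (emission).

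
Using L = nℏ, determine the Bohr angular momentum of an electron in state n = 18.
1.90e-33 J·s (or 18ℏ)

In the Bohr model, angular momentum is quantized:
L = nℏ

where ℏ = h/(2π) = 1.0546e-34 J·s

For n = 18:
L = 18 × 1.0546e-34 J·s
L = 1.90e-33 J·s

This can also be written as L = 18ℏ.
The angular momentum is an integer multiple of the reduced Planck constant.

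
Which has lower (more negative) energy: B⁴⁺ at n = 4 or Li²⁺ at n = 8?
B⁴⁺ at n = 4 (E = -21.2589 eV)

Using E_n = -13.6057 Z² / n² eV:

B⁴⁺ (Z = 5) at n = 4:
E = -13.6057 × 5² / 4² = -13.6057 × 25 / 16 = -21.2589063 eV

Li²⁺ (Z = 3) at n = 8:
E = -13.6057 × 3² / 8² = -13.6057 × 9 / 64 = -1.9133016 eV

Since -21.2589063 eV < -1.9133016 eV,
B⁴⁺ at n = 4 is more tightly bound (requires more energy to ionize).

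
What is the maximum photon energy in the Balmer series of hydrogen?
3.401 eV

The series limit corresponds to the transition from n = ∞ to n = 2.
This is the highest energy (shortest wavelength) transition in the Balmer series.

E_∞ = 0 eV
E_2 = -13.6057 / 2² = -3.401 eV

Energy at series limit:
ΔE = E_∞ - E_2 = 0 - (-3.401) = 3.401 eV

This energy equals the ionization energy from the n = 2 state of hydrogen.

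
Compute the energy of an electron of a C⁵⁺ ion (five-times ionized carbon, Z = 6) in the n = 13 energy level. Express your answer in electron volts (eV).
-2.898 eV

The energy levels of a hydrogen-like atom are given by:
E_n = -13.6057 Z² / n² eV  (with Z = 6 for C⁵⁺)

For n = 13:
E_13 = -13.6057 × 6² / 13²
E_13 = -13.6057 × 36 / 169
E_13 = -2.898 eV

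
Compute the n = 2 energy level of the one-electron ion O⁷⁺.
-217.6912 eV

For hydrogen-like ions, the energy levels scale with Z²:
E_n = -13.6057 Z² / n² eV

For O⁷⁺ (Z = 8) at n = 2:
E_2 = -13.6057 × 8² / 2²
E_2 = -13.6057 × 64 / 4
E_2 = -870.7648 / 4
E_2 = -217.6912 eV

The energy is 64 times more negative than hydrogen at the same n due to the stronger nuclear charge.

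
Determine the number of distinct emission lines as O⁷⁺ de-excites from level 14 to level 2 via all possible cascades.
78

The electron can occupy levels n = 2, 3, ..., 14 during de-excitation — that is m = 14 - 2 + 1 = 13 distinct levels.

The number of distinct spectral lines equals the number of ways to choose 2 of these m levels (each pair gives one possible emission transition):

Number of lines = m(m-1)/2 = 13×12/2 = 78

These correspond to all possible transitions between the 13 levels:
14 → 13, 14 → 12, 14 → 11, 14 → 10, 14 → 9, 14 → 8, 14 → 7, 14 → 6...

Each transition produces a photon with a unique energy (and thus wavelength). This count does not depend on Z.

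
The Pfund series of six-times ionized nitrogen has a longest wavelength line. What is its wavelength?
152.1593 nm

The longest wavelength corresponds to the smallest energy transition in the series.
The Pfund series has all transitions ending at n_f = 5.

For N⁶⁺ (Z = 7), the first line (α-line) is the jump from n = 6 to n = 5:
E_6 = -13.6057 × 7² / 6² = -18.51886944 eV
E_5 = -13.6057 × 7² / 5² = -26.66717200 eV
ΔE = E_6 - E_5 = 8.14830256 eV

λ = hc/E = 1239.84 eV·nm / 8.14830256 eV
λ = 152.1593 nm

This is the α-line of the Pfund series in N⁶⁺.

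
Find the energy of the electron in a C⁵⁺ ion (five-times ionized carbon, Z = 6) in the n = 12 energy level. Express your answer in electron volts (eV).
-3.40 eV

The energy levels of a hydrogen-like atom are given by:
E_n = -13.6057 Z² / n² eV  (with Z = 6 for C⁵⁺)

For n = 12:
E_12 = -13.6057 × 6² / 12²
E_12 = -13.6057 × 36 / 144
E_12 = -3.40 eV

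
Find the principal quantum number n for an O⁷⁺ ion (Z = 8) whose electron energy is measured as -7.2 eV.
n = 11

The exact energy levels follow E_n = -13.6057 Z² / n² eV with Z = 8.

The measured value (-7.2 eV) is reported to only 2 significant figures, so we must test candidate n values and see which one matches to that precision.

Candidate energies:
  n = 9:  E = -13.6057 × 8² / 9² = -10.75018 eV
  n = 10:  E = -13.6057 × 8² / 10² = -8.70765 eV
  n = 11:  E = -13.6057 × 8² / 11² = -7.19640 eV  ← matches
  n = 12:  E = -13.6057 × 8² / 12² = -6.04698 eV
  n = 13:  E = -13.6057 × 8² / 13² = -5.15245 eV

Checking against the measurement of -7.2 eV (2 sig figs), only n = 11 agrees:
E_11 = -7.19640 eV, which rounds to -7.2 eV ✓

Therefore n = 11.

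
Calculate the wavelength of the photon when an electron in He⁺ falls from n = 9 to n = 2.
95.86036 nm

First, find the transition energy using E_n = -13.6057 Z² / n² eV:
E_9 = -13.6057 × 2² / 9² = -0.6718864 eV
E_2 = -13.6057 × 2² / 2² = -13.6057000 eV

Photon energy: |ΔE| = |E_2 - E_9| = 12.9338136 eV

Convert to wavelength using E = hc/λ with hc = 1239.84 eV·nm:
λ = hc/E = 1239.84 eV·nm / 12.9338136 eV
λ = 95.86036 nm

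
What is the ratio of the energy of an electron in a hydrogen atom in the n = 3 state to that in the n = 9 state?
9.00

Using E_n = -13.6057 Z² / n² eV with Z = 1:

E_3 = -13.6057 / 3² = -13.6057 / 9 = -1.51174444 eV
E_9 = -13.6057 / 9² = -13.6057 / 81 = -0.16797160 eV

The ratio is:
E_3/E_9 = (-1.51174444) / (-0.16797160)
E_3/E_9 = (-13.6057/9) / (-13.6057/81)
E_3/E_9 = 81/9
E_3/E_9 = 9.00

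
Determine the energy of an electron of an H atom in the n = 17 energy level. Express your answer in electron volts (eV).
-0.047 eV

The energy levels of a hydrogen-like atom are given by:
E_n = -13.6057 eV / n²

For n = 17:
E_17 = -13.6057 eV / 17²
E_17 = -13.6057 eV / 289
E_17 = -0.047 eV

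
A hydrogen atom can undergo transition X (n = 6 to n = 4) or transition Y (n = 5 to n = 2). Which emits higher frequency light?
5 → 2

Calculate the energy for each transition:

Transition 6 → 4:
ΔE₁ = |E_4 - E_6| = |-13.6057/4² - (-13.6057/6²)|
ΔE₁ = |-0.85035625000 - (-0.37793611111)| = 0.47242014 eV

Transition 5 → 2:
ΔE₂ = |E_2 - E_5| = |-13.6057/2² - (-13.6057/5²)|
ΔE₂ = |-3.40142500000 - (-0.54422800000)| = 2.85719700 eV

Since 2.85719700 eV > 0.47242014 eV, the transition 5 → 2 emits the more energetic photon.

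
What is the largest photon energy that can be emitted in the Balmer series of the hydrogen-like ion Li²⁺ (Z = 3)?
30.6128 eV

The series limit corresponds to the transition from n = ∞ to n = 2.
This is the highest energy (shortest wavelength) transition in the Balmer series.

E_∞ = 0 eV
E_2 = -13.6057 × 3² / 2² = -30.6128 eV

Energy at series limit:
ΔE = E_∞ - E_2 = 0 - (-30.6128) = 30.6128 eV

This energy equals the ionization energy from the n = 2 state of Li²⁺.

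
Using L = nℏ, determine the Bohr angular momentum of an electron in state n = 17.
1.79277e-33 J·s (or 17ℏ)

In the Bohr model, angular momentum is quantized:
L = nℏ

where ℏ = h/(2π) = 1.0545718e-34 J·s

For n = 17:
L = 17 × 1.0545718e-34 J·s
L = 1.79277e-33 J·s

This can also be written as L = 17ℏ.
The angular momentum is an integer multiple of the reduced Planck constant.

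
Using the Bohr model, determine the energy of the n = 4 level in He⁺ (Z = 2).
-3.40143 eV

For hydrogen-like ions, the energy levels scale with Z²:
E_n = -13.6057 Z² / n² eV

For He⁺ (Z = 2) at n = 4:
E_4 = -13.6057 × 2² / 4²
E_4 = -13.6057 × 4 / 16
E_4 = -54.4228 / 16
E_4 = -3.40143 eV

The energy is 4 times more negative than hydrogen at the same n due to the stronger nuclear charge.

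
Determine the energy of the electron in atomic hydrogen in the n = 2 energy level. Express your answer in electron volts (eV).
-3.40143 eV

The energy levels of a hydrogen-like atom are given by:
E_n = -13.6057 eV / n²

For n = 2:
E_2 = -13.6057 eV / 2²
E_2 = -13.6057 eV / 4
E_2 = -3.40143 eV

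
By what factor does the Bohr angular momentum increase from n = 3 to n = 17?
5.67

In the Bohr model, L_n = nℏ, so the ratio is purely the ratio of quantum numbers:

L_17/L_3 = 17ℏ / 3ℏ = 17/3 = 5.67

The angular momentum scales linearly with n.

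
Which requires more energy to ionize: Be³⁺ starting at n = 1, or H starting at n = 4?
Be³⁺ at n = 1 (E = -217.691 eV)

Using E_n = -13.6057 Z² / n² eV:

Be³⁺ (Z = 4) at n = 1:
E = -13.6057 × 4² / 1² = -13.6057 × 16 / 1 = -217.691200 eV

H (Z = 1) at n = 4:
E = -13.6057 × 1² / 4² = -13.6057 × 1 / 16 = -0.850356 eV

Since -217.691200 eV < -0.850356 eV,
Be³⁺ at n = 1 is more tightly bound (requires more energy to ionize).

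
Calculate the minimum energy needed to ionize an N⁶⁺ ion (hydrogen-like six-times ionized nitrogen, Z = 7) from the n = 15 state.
2.963 eV

The ionization energy is the energy needed to remove the electron completely (n → ∞).

For a hydrogen-like ion with Z = 7, E_n = -13.6057 Z² / n² eV.

At n = 15: E_15 = -13.6057 × 7² / 15² = -2.963019 eV
At n = ∞: E_∞ = 0 eV

Ionization energy = E_∞ - E_15 = 0 - (-2.963019) = 2.963019 eV
Ionization energy ≈ 2.963 eV

This is also called the binding energy of the electron in state n = 15.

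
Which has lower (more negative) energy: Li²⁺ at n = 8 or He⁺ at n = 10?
Li²⁺ at n = 8 (E = -1.913302 eV)

Using E_n = -13.6057 Z² / n² eV:

Li²⁺ (Z = 3) at n = 8:
E = -13.6057 × 3² / 8² = -13.6057 × 9 / 64 = -1.913301563 eV

He⁺ (Z = 2) at n = 10:
E = -13.6057 × 2² / 10² = -13.6057 × 4 / 100 = -0.544228000 eV

Since -1.913301563 eV < -0.544228000 eV,
Li²⁺ at n = 8 is more tightly bound (requires more energy to ionize).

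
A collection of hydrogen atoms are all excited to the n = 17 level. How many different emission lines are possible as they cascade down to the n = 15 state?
3

The electron can occupy levels n = 15, 16, ..., 17 during de-excitation — that is m = 17 - 15 + 1 = 3 distinct levels.

The number of distinct spectral lines equals the number of ways to choose 2 of these m levels (each pair gives one possible emission transition):

Number of lines = m(m-1)/2 = 3×2/2 = 3

These correspond to all possible transitions between the 3 levels:
17 → 16, 17 → 15, 16 → 15

Each transition produces a photon with a unique energy (and thus wavelength). This count does not depend on Z.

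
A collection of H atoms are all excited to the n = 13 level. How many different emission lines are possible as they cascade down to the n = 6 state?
28

The electron can occupy levels n = 6, 7, ..., 13 during de-excitation — that is m = 13 - 6 + 1 = 8 distinct levels.

The number of distinct spectral lines equals the number of ways to choose 2 of these m levels (each pair gives one possible emission transition):

Number of lines = m(m-1)/2 = 8×7/2 = 28

These correspond to all possible transitions between the 8 levels:
13 → 12, 13 → 11, 13 → 10, 13 → 9, 13 → 8, 13 → 7, 13 → 6, 12 → 11...

Each transition produces a photon with a unique energy (and thus wavelength). This count does not depend on Z.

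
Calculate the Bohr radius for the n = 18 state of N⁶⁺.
2.4493 nm (or 24.4933 Å)

The Bohr radius formula is:
r_n = n² a₀ / Z

where a₀ = 0.0529177 nm is the Bohr radius.

For N⁶⁺ (Z = 7) at n = 18:
r_18 = 18² × 0.0529177 nm / 7
r_18 = 324 × 0.0529177 nm / 7
r_18 = 17.14533 nm / 7
r_18 = 2.4493 nm

The electron orbits at approximately 2.4493 nm from the nucleus.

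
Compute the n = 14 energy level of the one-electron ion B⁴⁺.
-1.735 eV

For hydrogen-like ions, the energy levels scale with Z²:
E_n = -13.6057 Z² / n² eV

For B⁴⁺ (Z = 5) at n = 14:
E_14 = -13.6057 × 5² / 14²
E_14 = -13.6057 × 25 / 196
E_14 = -340.1425 / 196
E_14 = -1.735 eV

The energy is 25 times more negative than hydrogen at the same n due to the stronger nuclear charge.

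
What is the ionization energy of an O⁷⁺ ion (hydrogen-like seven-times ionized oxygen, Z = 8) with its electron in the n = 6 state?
24.187911 eV

The ionization energy is the energy needed to remove the electron completely (n → ∞).

For a hydrogen-like ion with Z = 8, E_n = -13.6057 Z² / n² eV.

At n = 6: E_6 = -13.6057 × 8² / 6² = -24.187911111 eV
At n = ∞: E_∞ = 0 eV

Ionization energy = E_∞ - E_6 = 0 - (-24.187911111) = 24.187911111 eV
Ionization energy ≈ 24.187911 eV

This is also called the binding energy of the electron in state n = 6.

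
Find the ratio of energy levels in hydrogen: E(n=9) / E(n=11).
1.4938

Using E_n = -13.6057 Z² / n² eV with Z = 1:

E_9 = -13.6057 / 9² = -13.6057 / 81 = -0.1679716049 eV
E_11 = -13.6057 / 11² = -13.6057 / 121 = -0.1124438017 eV

The ratio is:
E_9/E_11 = (-0.1679716049) / (-0.1124438017)
E_9/E_11 = (-13.6057/81) / (-13.6057/121)
E_9/E_11 = 121/81
E_9/E_11 = 1.4938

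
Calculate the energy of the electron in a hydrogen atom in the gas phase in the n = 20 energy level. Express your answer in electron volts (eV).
-0.03401 eV

The energy levels of a hydrogen-like atom are given by:
E_n = -13.6057 eV / n²

For n = 20:
E_20 = -13.6057 eV / 20²
E_20 = -13.6057 eV / 400
E_20 = -0.03401 eV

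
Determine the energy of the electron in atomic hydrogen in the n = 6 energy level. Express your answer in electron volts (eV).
-0.38 eV

The energy levels of a hydrogen-like atom are given by:
E_n = -13.6057 eV / n²

For n = 6:
E_6 = -13.6057 eV / 6²
E_6 = -13.6057 eV / 36
E_6 = -0.38 eV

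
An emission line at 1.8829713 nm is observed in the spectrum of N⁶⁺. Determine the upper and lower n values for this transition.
n = 9 → n = 1

First, find the photon energy from the wavelength (hc = 1239.84 eV·nm):
E = hc/λ = 1239.84 eV·nm / 1.8829713 nm = 658.44870 eV

The energy levels of N⁶⁺ satisfy E_n = -13.6057 × 7² / n² eV, so an emission n_i → n_f releases
ΔE = 13.6057 × 7² × (1/n_f² − 1/n_i²) eV.

Setting ΔE equal to the photon energy:
1/n_f² − 1/n_i² = 658.44870 / (13.6057 × 7²) = 0.98765433

Since 1/n_i² must be positive, we need 1/n_f² > 0.98765433, i.e. n_f ≤ 1. For each allowed n_f, solve n_i = (1/n_f² − 0.98765433)^(−1/2) and check whether it is a whole number:
  n_f = 1: 1/n_i² = 1.00000000 − 0.98765433 = 0.01234567 → n_i = 9.000  → integer, n_i = 9 ✓

Only n_f = 1 gives an integer upper level, n_i = 9.

The transition is from n = 9 to n = 1 (emission).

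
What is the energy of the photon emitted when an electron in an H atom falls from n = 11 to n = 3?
1.399 eV

The energy levels are E_n = -13.6057 eV / n².

Energy at n = 11: E_11 = -13.6057 / 11² = -0.112444 eV
Energy at n = 3: E_3 = -13.6057 / 3² = -1.511744 eV

For emission (electron falling to lower state), the photon energy is:
E_photon = E_11 - E_3 = |-0.112444 - (-1.511744)|
E_photon = 1.399 eV

This energy is carried away by the emitted photon.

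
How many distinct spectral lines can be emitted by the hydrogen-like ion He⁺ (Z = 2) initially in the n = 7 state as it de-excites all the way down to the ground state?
21

The electron can occupy levels n = 1, 2, ..., 7 during de-excitation — that is m = 7 - 1 + 1 = 7 distinct levels.

The number of distinct spectral lines equals the number of ways to choose 2 of these m levels (each pair gives one possible emission transition):

Number of lines = m(m-1)/2 = 7×6/2 = 21

These correspond to all possible transitions between the 7 levels:
7 → 6, 7 → 5, 7 → 4, 7 → 3, 7 → 2, 7 → 1, 6 → 5, 6 → 4...

Each transition produces a photon with a unique energy (and thus wavelength). This count does not depend on Z.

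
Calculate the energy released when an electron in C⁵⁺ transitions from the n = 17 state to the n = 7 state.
8.3012 eV

The energy levels are E_n = -13.6057 Z² eV / n².

Energy at n = 17: E_17 = -13.6057 × 6² / 17² = -1.6948277 eV
Energy at n = 7: E_7 = -13.6057 × 6² / 7² = -9.9960245 eV

For emission (electron falling to lower state), the photon energy is:
E_photon = E_17 - E_7 = |-1.6948277 - (-9.9960245)|
E_photon = 8.3012 eV

This energy is carried away by the emitted photon.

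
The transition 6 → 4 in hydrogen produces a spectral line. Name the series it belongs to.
Brackett series

The spectral series in hydrogen are named based on the final (lower) energy level:
- Lyman series: n_final = 1 (ultraviolet)
- Balmer series: n_final = 2 (visible/near-UV)
- Paschen series: n_final = 3 (infrared)
- Brackett series: n_final = 4 (infrared)
- Pfund series: n_final = 5 (far infrared)

Since this transition ends at n = 4, it belongs to the Brackett series.

For reference, this 6 → 4 line has photon energy
ΔE = 13.6057 eV × (1/4² - 1/6²) = 0.472420139 eV,
corresponding to wavelength λ = hc/ΔE = 1239.84 eV·nm / 0.472420139 eV = 2624.444 nm in the infrared region.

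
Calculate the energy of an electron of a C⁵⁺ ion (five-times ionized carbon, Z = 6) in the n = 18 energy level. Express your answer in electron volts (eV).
-1.51174 eV

The energy levels of a hydrogen-like atom are given by:
E_n = -13.6057 Z² / n² eV  (with Z = 6 for C⁵⁺)

For n = 18:
E_18 = -13.6057 × 6² / 18²
E_18 = -13.6057 × 36 / 324
E_18 = -1.51174 eV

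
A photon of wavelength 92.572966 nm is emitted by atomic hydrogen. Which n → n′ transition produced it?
n = 8 → n = 1

First, find the photon energy from the wavelength (hc = 1239.84 eV·nm):
E = hc/λ = 1239.84 eV·nm / 92.572966 nm = 13.393111 eV

The energy levels of hydrogen satisfy E_n = -13.6057 / n² eV, so an emission n_i → n_f releases
ΔE = 13.6057 × (1/n_f² − 1/n_i²) eV.

Setting ΔE equal to the photon energy:
1/n_f² − 1/n_i² = 13.393111 / 13.6057 = 0.98437500

Since 1/n_i² must be positive, we need 1/n_f² > 0.98437500, i.e. n_f ≤ 1. For each allowed n_f, solve n_i = (1/n_f² − 0.98437500)^(−1/2) and check whether it is a whole number:
  n_f = 1: 1/n_i² = 1.00000000 − 0.98437500 = 0.01562500 → n_i = 8.000  → integer, n_i = 8 ✓

Only n_f = 1 gives an integer upper level, n_i = 8.

The transition is from n = 8 to n = 1 (emission).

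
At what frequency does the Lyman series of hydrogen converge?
3.2898e+15 Hz

The series limit corresponds to the transition from n = ∞ to n = 1.
This is the highest energy (shortest wavelength) transition in the Lyman series.

E_∞ = 0 eV
E_1 = -13.6057 / 1² = -13.60570000 eV

Energy at series limit:
ΔE = E_∞ - E_1 = 0 - (-13.60570000) = 13.60570000 eV
E = 13.60570000 eV × (1.602177 × 10⁻¹⁹ J/eV) = 2.179874e-18 J
f = E/h = 2.179874e-18 J / (6.62607 × 10⁻³⁴ J·s) = 3.2898e+15 Hz

This energy equals the ionization energy from the n = 1 state of hydrogen.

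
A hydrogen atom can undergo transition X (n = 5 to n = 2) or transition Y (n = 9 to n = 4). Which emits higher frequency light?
5 → 2

Calculate the energy for each transition:

Transition 5 → 2:
ΔE₁ = |E_2 - E_5| = |-13.6057/2² - (-13.6057/5²)|
ΔE₁ = |-3.4014250000 - (-0.5442280000)| = 2.8571970 eV

Transition 9 → 4:
ΔE₂ = |E_4 - E_9| = |-13.6057/4² - (-13.6057/9²)|
ΔE₂ = |-0.8503562500 - (-0.1679716049)| = 0.6823846 eV

Since 2.8571970 eV > 0.6823846 eV, the transition 5 → 2 emits the more energetic photon.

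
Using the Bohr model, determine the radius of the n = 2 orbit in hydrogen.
0.211671 nm (or 2.116709 Å)

The Bohr radius formula is:
r_n = n² a₀ / Z

where a₀ = 0.052917721 nm is the Bohr radius.

For H (Z = 1) at n = 2:
r_2 = 2² × 0.052917721 nm / 1
r_2 = 4 × 0.052917721 nm / 1
r_2 = 0.2116709 nm / 1
r_2 = 0.211671 nm

The electron orbits at approximately 0.211671 nm from the nucleus.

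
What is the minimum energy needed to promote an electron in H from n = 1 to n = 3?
12.093956 eV

The energy levels of a hydrogen-like atom are E_n = -13.6057 eV / n².

Energy at n = 1: E_1 = -13.6057 / 1² = -13.605700000 eV
Energy at n = 3: E_3 = -13.6057 / 3² = -1.511744444 eV

The excitation energy is the difference:
ΔE = E_3 - E_1
ΔE = -1.511744444 - (-13.605700000)
ΔE = 12.093956 eV

Since this is positive, energy must be absorbed (photon absorption).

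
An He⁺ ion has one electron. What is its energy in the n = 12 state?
-0.38 eV

For hydrogen-like ions, the energy levels scale with Z²:
E_n = -13.6057 Z² / n² eV

For He⁺ (Z = 2) at n = 12:
E_12 = -13.6057 × 2² / 12²
E_12 = -13.6057 × 4 / 144
E_12 = -54.4228 / 144
E_12 = -0.38 eV

The energy is 4 times more negative than hydrogen at the same n due to the stronger nuclear charge.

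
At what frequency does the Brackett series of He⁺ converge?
8.2246e+14 Hz

The series limit corresponds to the transition from n = ∞ to n = 4.
This is the highest energy (shortest wavelength) transition in the Brackett series.

E_∞ = 0 eV
E_4 = -13.6057 × 2² / 4² = -3.40142500 eV

Energy at series limit:
ΔE = E_∞ - E_4 = 0 - (-3.40142500) = 3.40142500 eV
E = 3.40142500 eV × (1.602177 × 10⁻¹⁹ J/eV) = 5.449685e-19 J
f = E/h = 5.449685e-19 J / (6.62607 × 10⁻³⁴ J·s) = 8.2246e+14 Hz

This energy equals the ionization energy from the n = 4 state of He⁺.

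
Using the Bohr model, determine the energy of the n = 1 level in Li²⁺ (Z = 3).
-122.45130 eV

For hydrogen-like ions, the energy levels scale with Z²:
E_n = -13.6057 Z² / n² eV

For Li²⁺ (Z = 3) at n = 1:
E_1 = -13.6057 × 3² / 1²
E_1 = -13.6057 × 9 / 1
E_1 = -122.4513 / 1
E_1 = -122.45130 eV

The energy is 9 times more negative than hydrogen at the same n due to the stronger nuclear charge.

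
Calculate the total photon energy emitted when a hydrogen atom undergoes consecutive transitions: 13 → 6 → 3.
1.431 eV

The energy levels of hydrogen are E_n = -13.6057 / n² eV.

First transition (13 → 6):
ΔE₁ = |E_6 - E_13|
ΔE₁ = |-0.377936111 - (-0.080507101)| = 0.297429 eV

Second transition (6 → 3):
ΔE₂ = |E_3 - E_6|
ΔE₂ = |-1.511744444 - (-0.377936111)| = 1.133808 eV

Total energy released:
E_total = ΔE₁ + ΔE₂ = 0.297429 + 1.133808 = 1.431 eV

Note: This equals the direct transition 13 → 3: 1.431 eV ✓
Energy is conserved regardless of the path taken.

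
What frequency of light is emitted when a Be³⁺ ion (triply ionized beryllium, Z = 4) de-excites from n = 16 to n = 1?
5.24319e+16 Hz

First, find the transition energy:
E_16 = -13.6057 × 4² / 16² = -0.850356 eV
E_1 = -13.6057 × 4² / 1² = -217.691200 eV
|ΔE| = |E_1 - E_16| = 216.840844 eV

Convert to Joules: E = 216.840844 eV × (1.602177 × 10⁻¹⁹ J/eV) = 3.4741741e-17 J

Using E = hf:
f = E/h = 3.4741741e-17 J / (6.62607 × 10⁻³⁴ J·s)
f = 5.24319e+16 Hz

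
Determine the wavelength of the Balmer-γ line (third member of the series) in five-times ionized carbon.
12.053772 nm

The lines of a series are numbered from the longest wavelength (smallest ΔE) outward; the third line is the transition from n = n_f + 3 to n_f.
The Balmer series has all transitions ending at n_f = 2.

For C⁵⁺ (Z = 6), the third line (γ-line) is the jump from n = 5 to n = 2:
E_5 = -13.6057 × 6² / 5² = -19.59220800 eV
E_2 = -13.6057 × 6² / 2² = -122.45130000 eV
ΔE = E_5 - E_2 = 102.85909200 eV

λ = hc/E = 1239.84 eV·nm / 102.85909200 eV
λ = 12.053772 nm

This is the γ-line of the Balmer series in C⁵⁺.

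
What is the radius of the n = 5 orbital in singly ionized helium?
0.661472 nm (or 6.614715 Å)

The Bohr radius formula is:
r_n = n² a₀ / Z

where a₀ = 0.052917721 nm is the Bohr radius.

For He⁺ (Z = 2) at n = 5:
r_5 = 5² × 0.052917721 nm / 2
r_5 = 25 × 0.052917721 nm / 2
r_5 = 1.3229430 nm / 2
r_5 = 0.661472 nm

The electron orbits at approximately 0.661472 nm from the nucleus.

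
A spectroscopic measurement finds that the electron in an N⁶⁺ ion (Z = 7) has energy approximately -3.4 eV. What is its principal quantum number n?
n = 14

The exact energy levels follow E_n = -13.6057 Z² / n² eV with Z = 7.

The measured value (-3.4 eV) is reported to only 2 significant figures, so we must test candidate n values and see which one matches to that precision.

Candidate energies:
  n = 12:  E = -13.6057 × 7² / 12² = -4.62972 eV
  n = 13:  E = -13.6057 × 7² / 13² = -3.94485 eV
  n = 14:  E = -13.6057 × 7² / 14² = -3.40143 eV  ← matches
  n = 15:  E = -13.6057 × 7² / 15² = -2.96302 eV
  n = 16:  E = -13.6057 × 7² / 16² = -2.60422 eV

Checking against the measurement of -3.4 eV (2 sig figs), only n = 14 agrees:
E_14 = -3.40143 eV, which rounds to -3.4 eV ✓

Therefore n = 14.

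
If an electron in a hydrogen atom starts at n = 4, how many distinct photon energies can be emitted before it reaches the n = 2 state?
3

The electron can occupy levels n = 2, 3, ..., 4 during de-excitation — that is m = 4 - 2 + 1 = 3 distinct levels.

The number of distinct spectral lines equals the number of ways to choose 2 of these m levels (each pair gives one possible emission transition):

Number of lines = m(m-1)/2 = 3×2/2 = 3

These correspond to all possible transitions between the 3 levels:
4 → 3, 4 → 2, 3 → 2

Each transition produces a photon with a unique energy (and thus wavelength). This count does not depend on Z.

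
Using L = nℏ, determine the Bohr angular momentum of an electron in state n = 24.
2.53097e-33 J·s (or 24ℏ)

In the Bohr model, angular momentum is quantized:
L = nℏ

where ℏ = h/(2π) = 1.0545718e-34 J·s

For n = 24:
L = 24 × 1.0545718e-34 J·s
L = 2.53097e-33 J·s

This can also be written as L = 24ℏ.
The angular momentum is an integer multiple of the reduced Planck constant.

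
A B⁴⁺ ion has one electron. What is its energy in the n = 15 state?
-1.512 eV

For hydrogen-like ions, the energy levels scale with Z²:
E_n = -13.6057 Z² / n² eV

For B⁴⁺ (Z = 5) at n = 15:
E_15 = -13.6057 × 5² / 15²
E_15 = -13.6057 × 25 / 225
E_15 = -340.1425 / 225
E_15 = -1.512 eV

The energy is 25 times more negative than hydrogen at the same n due to the stronger nuclear charge.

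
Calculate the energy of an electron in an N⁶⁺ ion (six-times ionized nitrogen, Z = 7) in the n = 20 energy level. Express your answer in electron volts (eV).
-1.667 eV

The energy levels of a hydrogen-like atom are given by:
E_n = -13.6057 Z² / n² eV  (with Z = 7 for N⁶⁺)

For n = 20:
E_20 = -13.6057 × 7² / 20²
E_20 = -13.6057 × 49 / 400
E_20 = -1.667 eV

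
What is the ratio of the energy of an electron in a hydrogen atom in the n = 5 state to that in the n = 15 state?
9.00

Using E_n = -13.6057 Z² / n² eV with Z = 1:

E_5 = -13.6057 / 5² = -13.6057 / 25 = -0.54422800 eV
E_15 = -13.6057 / 15² = -13.6057 / 225 = -0.06046978 eV

The ratio is:
E_5/E_15 = (-0.54422800) / (-0.06046978)
E_5/E_15 = (-13.6057/25) / (-13.6057/225)
E_5/E_15 = 225/25
E_5/E_15 = 9.00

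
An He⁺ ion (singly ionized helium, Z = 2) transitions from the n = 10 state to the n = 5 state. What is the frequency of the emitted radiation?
3.948e+14 Hz

First, find the transition energy:
E_10 = -13.6057 × 2² / 10² = -0.544228 eV
E_5 = -13.6057 × 2² / 5² = -2.176912 eV
|ΔE| = |E_5 - E_10| = 1.632684 eV

Convert to Joules: E = 1.632684 eV × (1.602177 × 10⁻¹⁹ J/eV) = 2.61585e-19 J

Using E = hf:
f = E/h = 2.61585e-19 J / (6.62607 × 10⁻³⁴ J·s)
f = 3.948e+14 Hz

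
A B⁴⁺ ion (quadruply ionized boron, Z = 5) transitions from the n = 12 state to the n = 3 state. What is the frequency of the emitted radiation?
8.56730e+15 Hz

First, find the transition energy:
E_12 = -13.6057 × 5² / 12² = -2.3621007 eV
E_3 = -13.6057 × 5² / 3² = -37.7936111 eV
|ΔE| = |E_3 - E_12| = 35.4315104 eV

Convert to Joules: E = 35.4315104 eV × (1.602177 × 10⁻¹⁹ J/eV) = 5.6767551e-18 J

Using E = hf:
f = E/h = 5.6767551e-18 J / (6.62607 × 10⁻³⁴ J·s)
f = 8.56730e+15 Hz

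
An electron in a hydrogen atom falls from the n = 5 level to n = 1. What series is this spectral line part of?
Lyman series

The spectral series in hydrogen are named based on the final (lower) energy level:
- Lyman series: n_final = 1 (ultraviolet)
- Balmer series: n_final = 2 (visible/near-UV)
- Paschen series: n_final = 3 (infrared)
- Brackett series: n_final = 4 (infrared)
- Pfund series: n_final = 5 (far infrared)

Since this transition ends at n = 1, it belongs to the Lyman series.

For reference, this 5 → 1 line has photon energy
ΔE = 13.6057 eV × (1/1² - 1/5²) = 13.06147200 eV,
corresponding to wavelength λ = hc/ΔE = 1239.84 eV·nm / 13.06147200 eV = 94.923451 nm in the ultraviolet region.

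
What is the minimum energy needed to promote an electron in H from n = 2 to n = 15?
3.34 eV

The energy levels of a hydrogen-like atom are E_n = -13.6057 eV / n².

Energy at n = 2: E_2 = -13.6057 / 2² = -3.40143 eV
Energy at n = 15: E_15 = -13.6057 / 15² = -0.06047 eV

The excitation energy is the difference:
ΔE = E_15 - E_2
ΔE = -0.06047 - (-3.40143)
ΔE = 3.34 eV

Since this is positive, energy must be absorbed (photon absorption).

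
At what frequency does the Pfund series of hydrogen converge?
1.316e+14 Hz

The series limit corresponds to the transition from n = ∞ to n = 5.
This is the highest energy (shortest wavelength) transition in the Pfund series.

E_∞ = 0 eV
E_5 = -13.6057 / 5² = -0.5442280 eV

Energy at series limit:
ΔE = E_∞ - E_5 = 0 - (-0.5442280) = 0.5442280 eV
E = 0.5442280 eV × (1.602177 × 10⁻¹⁹ J/eV) = 8.71950e-20 J
f = E/h = 8.71950e-20 J / (6.62607 × 10⁻³⁴ J·s) = 1.316e+14 Hz

This energy equals the ionization energy from the n = 5 state of hydrogen.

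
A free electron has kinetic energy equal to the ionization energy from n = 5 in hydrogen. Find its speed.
4.375e+05 m/s (or 0.14595% of c)

The binding energy at n = 5 for hydrogen is:
E_5 = -13.6057/5² = -0.5442280 eV
|E_5| = 0.5442280 eV

Convert to Joules:
KE = 0.5442280 eV × (1.602177 × 10⁻¹⁹ J/eV) = 8.71950e-20 J

Using KE = ½mv²:
v = √(2·KE/m_e)
v = √(2 × 8.71950e-20 J / 9.10938 × 10⁻³¹ kg)
v = 4.375e+05 m/s

This is approximately 0.14595% the speed of light.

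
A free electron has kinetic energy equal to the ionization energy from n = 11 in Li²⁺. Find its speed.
5.97e+05 m/s (or 0.199019% of c)

The binding energy at n = 11 for Li²⁺ is:
E_11 = -13.6057 × 3²/11² = -1.01199421 eV
|E_11| = 1.01199421 eV

Convert to Joules:
KE = 1.01199421 eV × (1.602177 × 10⁻¹⁹ J/eV) = 1.6214e-19 J

Using KE = ½mv²:
v = √(2·KE/m_e)
v = √(2 × 1.6214e-19 J / 9.10938 × 10⁻³¹ kg)
v = 5.97e+05 m/s

This is approximately 0.199019% the speed of light.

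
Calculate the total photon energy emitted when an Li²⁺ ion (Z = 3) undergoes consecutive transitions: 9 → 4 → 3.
12.09 eV

The energy levels of Li²⁺ are E_n = -13.6057 × 3² / n² eV.

First transition (9 → 4):
ΔE₁ = |E_4 - E_9|
ΔE₁ = |-7.65320625 - (-1.51174444)| = 6.14146 eV

Second transition (4 → 3):
ΔE₂ = |E_3 - E_4|
ΔE₂ = |-13.60570000 - (-7.65320625)| = 5.95249 eV

Total energy released:
E_total = ΔE₁ + ΔE₂ = 6.14146 + 5.95249 = 12.09 eV

Note: This equals the direct transition 9 → 3: 12.09 eV ✓
Energy is conserved regardless of the path taken.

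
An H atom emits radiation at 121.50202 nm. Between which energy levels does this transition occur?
n = 2 → n = 1

First, find the photon energy from the wavelength (hc = 1239.84 eV·nm):
E = hc/λ = 1239.84 eV·nm / 121.50202 nm = 10.204275 eV

The energy levels of hydrogen satisfy E_n = -13.6057 / n² eV, so an emission n_i → n_f releases
ΔE = 13.6057 × (1/n_f² − 1/n_i²) eV.

Setting ΔE equal to the photon energy:
1/n_f² − 1/n_i² = 10.204275 / 13.6057 = 0.75000000

Since 1/n_i² must be positive, we need 1/n_f² > 0.75000000, i.e. n_f ≤ 1. For each allowed n_f, solve n_i = (1/n_f² − 0.75000000)^(−1/2) and check whether it is a whole number:
  n_f = 1: 1/n_i² = 1.00000000 − 0.75000000 = 0.25000000 → n_i = 2.000  → integer, n_i = 2 ✓

Only n_f = 1 gives an integer upper level, n_i = 2.

The transition is from n = 2 to n = 1 (emission).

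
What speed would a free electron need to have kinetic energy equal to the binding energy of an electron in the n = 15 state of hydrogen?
1.458e+05 m/s (or 0.049% of c)

The binding energy at n = 15 for hydrogen is:
E_15 = -13.6057/15² = -0.06046978 eV
|E_15| = 0.06046978 eV

Convert to Joules:
KE = 0.06046978 eV × (1.602177 × 10⁻¹⁹ J/eV) = 9.68833e-21 J

Using KE = ½mv²:
v = √(2·KE/m_e)
v = √(2 × 9.68833e-21 J / 9.10938 × 10⁻³¹ kg)
v = 1.458e+05 m/s

This is approximately 0.049% the speed of light.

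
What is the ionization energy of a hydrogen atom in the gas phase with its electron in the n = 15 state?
0.0605 eV

The ionization energy is the energy needed to remove the electron completely (n → ∞).

For hydrogen, E_n = -13.6057 eV / n².

At n = 15: E_15 = -13.6057 / 15² = -0.0604698 eV
At n = ∞: E_∞ = 0 eV

Ionization energy = E_∞ - E_15 = 0 - (-0.0604698) = 0.0604698 eV
Ionization energy ≈ 0.0605 eV

This is also called the binding energy of the electron in state n = 15.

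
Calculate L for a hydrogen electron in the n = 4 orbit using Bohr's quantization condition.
4.21829e-34 J·s (or 4ℏ)

In the Bohr model, angular momentum is quantized:
L = nℏ

where ℏ = h/(2π) = 1.0545718e-34 J·s

For n = 4:
L = 4 × 1.0545718e-34 J·s
L = 4.21829e-34 J·s

This can also be written as L = 4ℏ.
The angular momentum is an integer multiple of the reduced Planck constant.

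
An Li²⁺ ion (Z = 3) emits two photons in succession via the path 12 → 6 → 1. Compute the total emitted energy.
121.601 eV

The energy levels of Li²⁺ are E_n = -13.6057 × 3² / n² eV.

First transition (12 → 6):
ΔE₁ = |E_6 - E_12|
ΔE₁ = |-3.401425000 - (-0.850356250)| = 2.551069 eV

Second transition (6 → 1):
ΔE₂ = |E_1 - E_6|
ΔE₂ = |-122.451300000 - (-3.401425000)| = 119.049875 eV

Total energy released:
E_total = ΔE₁ + ΔE₂ = 2.551069 + 119.049875 = 121.601 eV

Note: This equals the direct transition 12 → 1: 121.601 eV ✓
Energy is conserved regardless of the path taken.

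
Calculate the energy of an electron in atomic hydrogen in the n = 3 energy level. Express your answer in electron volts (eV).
-1.512 eV

The energy levels of a hydrogen-like atom are given by:
E_n = -13.6057 eV / n²

For n = 3:
E_3 = -13.6057 eV / 3²
E_3 = -13.6057 eV / 9
E_3 = -1.512 eV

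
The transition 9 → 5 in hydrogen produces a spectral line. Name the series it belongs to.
Pfund series

The spectral series in hydrogen are named based on the final (lower) energy level:
- Lyman series: n_final = 1 (ultraviolet)
- Balmer series: n_final = 2 (visible/near-UV)
- Paschen series: n_final = 3 (infrared)
- Brackett series: n_final = 4 (infrared)
- Pfund series: n_final = 5 (far infrared)

Since this transition ends at n = 5, it belongs to the Pfund series.

For reference, this 9 → 5 line has photon energy
ΔE = 13.6057 eV × (1/5² - 1/9²) = 0.37625640 eV,
corresponding to wavelength λ = hc/ΔE = 1239.84 eV·nm / 0.37625640 eV = 3295.20 nm in the far infrared region.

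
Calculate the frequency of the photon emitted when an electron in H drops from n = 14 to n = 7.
5.03548e+13 Hz

First, find the transition energy:
E_14 = -13.6057 / 14² = -0.069416837 eV
E_7 = -13.6057 / 7² = -0.277667347 eV
|ΔE| = |E_7 - E_14| = 0.208250510 eV

Convert to Joules: E = 0.208250510 eV × (1.602177 × 10⁻¹⁹ J/eV) = 3.3365418e-20 J

Using E = hf:
f = E/h = 3.3365418e-20 J / (6.62607 × 10⁻³⁴ J·s)
f = 5.03548e+13 Hz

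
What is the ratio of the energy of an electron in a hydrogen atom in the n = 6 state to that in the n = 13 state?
4.69444

Using E_n = -13.6057 Z² / n² eV with Z = 1:

E_6 = -13.6057 / 6² = -13.6057 / 36 = -0.37793611111 eV
E_13 = -13.6057 / 13² = -13.6057 / 169 = -0.08050710059 eV

The ratio is:
E_6/E_13 = (-0.37793611111) / (-0.08050710059)
E_6/E_13 = (-13.6057/36) / (-13.6057/169)
E_6/E_13 = 169/36
E_6/E_13 = 4.69444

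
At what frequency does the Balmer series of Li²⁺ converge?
7.40e+15 Hz

The series limit corresponds to the transition from n = ∞ to n = 2.
This is the highest energy (shortest wavelength) transition in the Balmer series.

E_∞ = 0 eV
E_2 = -13.6057 × 3² / 2² = -30.61282500 eV

Energy at series limit:
ΔE = E_∞ - E_2 = 0 - (-30.61282500) = 30.61282500 eV
E = 30.61282500 eV × (1.602177 × 10⁻¹⁹ J/eV) = 4.9047e-18 J
f = E/h = 4.9047e-18 J / (6.62607 × 10⁻³⁴ J·s) = 7.40e+15 Hz

This energy equals the ionization energy from the n = 2 state of Li²⁺.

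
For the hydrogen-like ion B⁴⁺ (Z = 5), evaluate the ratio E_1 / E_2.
4.00

Using E_n = -13.6057 Z² / n² eV with Z = 5:

E_1 = -13.6057 × 5² / 1² = -340.1425 / 1 = -340.14250000 eV
E_2 = -13.6057 × 5² / 2² = -340.1425 / 4 = -85.03562500 eV

The ratio is:
E_1/E_2 = (-340.14250000) / (-85.03562500)
E_1/E_2 = (-340.1425/1) / (-340.1425/4)
E_1/E_2 = 4/1
E_1/E_2 = 4.00
(Note: the Z² factors cancel in the ratio.)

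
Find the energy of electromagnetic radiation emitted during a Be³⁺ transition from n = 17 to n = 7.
3.68942 eV

The energy levels are E_n = -13.6057 Z² eV / n².

Energy at n = 17: E_17 = -13.6057 × 4² / 17² = -0.75325675 eV
Energy at n = 7: E_7 = -13.6057 × 4² / 7² = -4.44267755 eV

For emission (electron falling to lower state), the photon energy is:
E_photon = E_17 - E_7 = |-0.75325675 - (-4.44267755)|
E_photon = 3.68942 eV

This energy is carried away by the emitted photon.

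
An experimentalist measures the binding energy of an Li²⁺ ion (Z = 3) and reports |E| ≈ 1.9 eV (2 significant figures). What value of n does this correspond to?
n = 8

The exact energy levels follow E_n = -13.6057 Z² / n² eV with Z = 3.

The measured value (-1.9 eV) is reported to only 2 significant figures, so we must test candidate n values and see which one matches to that precision.

Candidate energies:
  n = 6:  E = -13.6057 × 3² / 6² = -3.40143 eV
  n = 7:  E = -13.6057 × 3² / 7² = -2.49901 eV
  n = 8:  E = -13.6057 × 3² / 8² = -1.91330 eV  ← matches
  n = 9:  E = -13.6057 × 3² / 9² = -1.51174 eV
  n = 10:  E = -13.6057 × 3² / 10² = -1.22451 eV

Checking against the measurement of -1.9 eV (2 sig figs), only n = 8 agrees:
E_8 = -1.91330 eV, which rounds to -1.9 eV ✓

Therefore n = 8.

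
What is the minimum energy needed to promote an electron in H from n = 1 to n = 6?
13.2278 eV

The energy levels of a hydrogen-like atom are E_n = -13.6057 eV / n².

Energy at n = 1: E_1 = -13.6057 / 1² = -13.6057000 eV
Energy at n = 6: E_6 = -13.6057 / 6² = -0.3779361 eV

The excitation energy is the difference:
ΔE = E_6 - E_1
ΔE = -0.3779361 - (-13.6057000)
ΔE = 13.2278 eV

Since this is positive, energy must be absorbed (photon absorption).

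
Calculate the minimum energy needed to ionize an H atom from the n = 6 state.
0.378 eV

The ionization energy is the energy needed to remove the electron completely (n → ∞).

For hydrogen, E_n = -13.6057 eV / n².

At n = 6: E_6 = -13.6057 / 6² = -0.377936 eV
At n = ∞: E_∞ = 0 eV

Ionization energy = E_∞ - E_6 = 0 - (-0.377936) = 0.377936 eV
Ionization energy ≈ 0.378 eV

This is also called the binding energy of the electron in state n = 6.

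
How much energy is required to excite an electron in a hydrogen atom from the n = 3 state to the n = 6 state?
1.133808 eV

The energy levels of a hydrogen-like atom are E_n = -13.6057 eV / n².

Energy at n = 3: E_3 = -13.6057 / 3² = -1.511744444 eV
Energy at n = 6: E_6 = -13.6057 / 6² = -0.377936111 eV

The excitation energy is the difference:
ΔE = E_6 - E_3
ΔE = -0.377936111 - (-1.511744444)
ΔE = 1.133808 eV

Since this is positive, energy must be absorbed (photon absorption).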